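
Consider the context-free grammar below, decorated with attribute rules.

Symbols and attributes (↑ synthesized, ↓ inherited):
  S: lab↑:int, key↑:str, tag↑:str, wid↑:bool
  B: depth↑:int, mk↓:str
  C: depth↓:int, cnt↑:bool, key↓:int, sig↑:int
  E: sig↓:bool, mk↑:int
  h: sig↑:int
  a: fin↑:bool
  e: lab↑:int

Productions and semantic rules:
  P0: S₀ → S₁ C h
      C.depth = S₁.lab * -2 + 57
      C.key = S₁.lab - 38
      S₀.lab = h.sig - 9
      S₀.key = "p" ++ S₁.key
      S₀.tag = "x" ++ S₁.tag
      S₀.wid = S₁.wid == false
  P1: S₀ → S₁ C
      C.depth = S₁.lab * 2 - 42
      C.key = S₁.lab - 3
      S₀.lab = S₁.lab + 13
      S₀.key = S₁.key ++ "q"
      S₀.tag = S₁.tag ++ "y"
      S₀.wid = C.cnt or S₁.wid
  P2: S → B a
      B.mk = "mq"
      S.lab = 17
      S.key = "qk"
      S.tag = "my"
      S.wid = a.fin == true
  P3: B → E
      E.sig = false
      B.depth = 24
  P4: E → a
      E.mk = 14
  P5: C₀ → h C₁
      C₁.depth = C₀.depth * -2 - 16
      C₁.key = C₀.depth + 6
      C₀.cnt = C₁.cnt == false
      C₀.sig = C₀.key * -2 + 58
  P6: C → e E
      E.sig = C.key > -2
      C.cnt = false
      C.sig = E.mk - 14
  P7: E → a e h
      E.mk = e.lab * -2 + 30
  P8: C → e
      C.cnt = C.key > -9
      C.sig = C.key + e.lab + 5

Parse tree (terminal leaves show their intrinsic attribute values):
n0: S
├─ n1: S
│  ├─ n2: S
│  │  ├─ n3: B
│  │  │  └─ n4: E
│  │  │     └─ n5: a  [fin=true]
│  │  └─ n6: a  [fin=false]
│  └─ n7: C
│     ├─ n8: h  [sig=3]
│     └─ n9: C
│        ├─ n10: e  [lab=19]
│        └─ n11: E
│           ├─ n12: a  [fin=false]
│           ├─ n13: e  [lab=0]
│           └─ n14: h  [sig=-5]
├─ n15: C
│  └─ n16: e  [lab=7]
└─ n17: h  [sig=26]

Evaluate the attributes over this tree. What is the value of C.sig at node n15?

1. n3.mk = "mq"  ["mq"]
2. n4.sig = false  [false]
3. n5.fin = true  [terminal]
4. n4.mk = 14  [14]
5. n3.depth = 24  [24]
6. n6.fin = false  [terminal]
7. n2.lab = 17  [17]
8. n2.key = "qk"  ["qk"]
9. n2.tag = "my"  ["my"]
10. n2.wid = false  [a.fin == true]
11. n7.depth = -8  [S₁.lab * 2 - 42]
12. n7.key = 14  [S₁.lab - 3]
13. n8.sig = 3  [terminal]
14. n9.depth = 0  [C₀.depth * -2 - 16]
15. n9.key = -2  [C₀.depth + 6]
16. n10.lab = 19  [terminal]
17. n11.sig = false  [C.key > -2]
18. n12.fin = false  [terminal]
19. n13.lab = 0  [terminal]
20. n14.sig = -5  [terminal]
21. n11.mk = 30  [e.lab * -2 + 30]
22. n9.cnt = false  [false]
23. n9.sig = 16  [E.mk - 14]
24. n7.cnt = true  [C₁.cnt == false]
25. n7.sig = 30  [C₀.key * -2 + 58]
26. n1.lab = 30  [S₁.lab + 13]
27. n1.key = "qkq"  [S₁.key ++ "q"]
28. n1.tag = "myy"  [S₁.tag ++ "y"]
29. n1.wid = true  [C.cnt or S₁.wid]
30. n15.depth = -3  [S₁.lab * -2 + 57]
31. n15.key = -8  [S₁.lab - 38]
32. n16.lab = 7  [terminal]
33. n15.cnt = true  [C.key > -9]
34. n15.sig = 4  [C.key + e.lab + 5]
35. n17.sig = 26  [terminal]
36. n0.lab = 17  [h.sig - 9]
37. n0.key = "pqkq"  ["p" ++ S₁.key]
38. n0.tag = "xmyy"  ["x" ++ S₁.tag]
39. n0.wid = false  [S₁.wid == false]

4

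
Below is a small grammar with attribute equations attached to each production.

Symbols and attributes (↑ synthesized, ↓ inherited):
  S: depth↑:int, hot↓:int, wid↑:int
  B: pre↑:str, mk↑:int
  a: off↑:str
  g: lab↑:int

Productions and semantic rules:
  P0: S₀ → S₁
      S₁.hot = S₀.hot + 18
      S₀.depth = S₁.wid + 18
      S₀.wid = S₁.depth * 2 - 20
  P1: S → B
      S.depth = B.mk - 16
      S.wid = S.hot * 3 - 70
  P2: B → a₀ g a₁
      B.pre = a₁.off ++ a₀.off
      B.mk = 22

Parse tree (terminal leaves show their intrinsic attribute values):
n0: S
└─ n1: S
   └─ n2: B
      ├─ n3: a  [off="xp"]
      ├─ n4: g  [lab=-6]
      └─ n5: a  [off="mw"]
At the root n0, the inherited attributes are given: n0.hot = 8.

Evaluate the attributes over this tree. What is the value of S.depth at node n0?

26

1. n0.hot = 8  [given at root]
2. n1.hot = 26  [S₀.hot + 18]
3. n3.off = "xp"  [terminal]
4. n4.lab = -6  [terminal]
5. n5.off = "mw"  [terminal]
6. n2.pre = "mwxp"  [a₁.off ++ a₀.off]
7. n2.mk = 22  [22]
8. n1.depth = 6  [B.mk - 16]
9. n1.wid = 8  [S.hot * 3 - 70]
10. n0.depth = 26  [S₁.wid + 18]
11. n0.wid = -8  [S₁.depth * 2 - 20]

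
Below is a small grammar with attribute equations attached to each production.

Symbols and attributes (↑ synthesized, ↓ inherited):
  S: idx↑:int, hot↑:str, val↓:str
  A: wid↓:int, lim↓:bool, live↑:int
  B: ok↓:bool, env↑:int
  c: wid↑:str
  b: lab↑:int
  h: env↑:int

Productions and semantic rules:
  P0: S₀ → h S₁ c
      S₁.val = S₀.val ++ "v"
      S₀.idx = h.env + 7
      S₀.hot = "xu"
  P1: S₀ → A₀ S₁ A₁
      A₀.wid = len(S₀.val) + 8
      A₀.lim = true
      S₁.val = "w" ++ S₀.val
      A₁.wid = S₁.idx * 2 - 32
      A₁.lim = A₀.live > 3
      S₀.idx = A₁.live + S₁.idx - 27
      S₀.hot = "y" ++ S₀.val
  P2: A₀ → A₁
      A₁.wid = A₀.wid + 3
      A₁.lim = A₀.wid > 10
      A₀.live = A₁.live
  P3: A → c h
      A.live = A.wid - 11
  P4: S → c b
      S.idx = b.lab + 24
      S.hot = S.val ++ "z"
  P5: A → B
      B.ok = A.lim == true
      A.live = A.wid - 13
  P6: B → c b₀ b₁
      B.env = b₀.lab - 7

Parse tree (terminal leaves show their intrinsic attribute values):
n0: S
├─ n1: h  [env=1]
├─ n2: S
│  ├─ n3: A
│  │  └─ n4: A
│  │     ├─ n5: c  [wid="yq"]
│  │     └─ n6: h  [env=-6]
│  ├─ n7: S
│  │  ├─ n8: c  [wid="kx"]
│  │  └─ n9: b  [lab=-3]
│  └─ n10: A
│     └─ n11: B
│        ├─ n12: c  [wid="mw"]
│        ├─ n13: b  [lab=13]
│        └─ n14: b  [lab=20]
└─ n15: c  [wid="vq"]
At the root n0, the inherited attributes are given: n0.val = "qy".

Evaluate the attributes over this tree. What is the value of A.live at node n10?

-3

1. n0.val = "qy"  [given at root]
2. n1.env = 1  [terminal]
3. n2.val = "qyv"  [S₀.val ++ "v"]
4. n3.wid = 11  [len(S₀.val) + 8]
5. n3.lim = true  [true]
6. n4.wid = 14  [A₀.wid + 3]
7. n4.lim = true  [A₀.wid > 10]
8. n5.wid = "yq"  [terminal]
9. n6.env = -6  [terminal]
10. n4.live = 3  [A.wid - 11]
11. n3.live = 3  [A₁.live]
12. n7.val = "wqyv"  ["w" ++ S₀.val]
13. n8.wid = "kx"  [terminal]
14. n9.lab = -3  [terminal]
15. n7.idx = 21  [b.lab + 24]
16. n7.hot = "wqyvz"  [S.val ++ "z"]
17. n10.wid = 10  [S₁.idx * 2 - 32]
18. n10.lim = false  [A₀.live > 3]
19. n11.ok = false  [A.lim == true]
20. n12.wid = "mw"  [terminal]
21. n13.lab = 13  [terminal]
22. n14.lab = 20  [terminal]
23. n11.env = 6  [b₀.lab - 7]
24. n10.live = -3  [A.wid - 13]
25. n2.idx = -9  [A₁.live + S₁.idx - 27]
26. n2.hot = "yqyv"  ["y" ++ S₀.val]
27. n15.wid = "vq"  [terminal]
28. n0.idx = 8  [h.env + 7]
29. n0.hot = "xu"  ["xu"]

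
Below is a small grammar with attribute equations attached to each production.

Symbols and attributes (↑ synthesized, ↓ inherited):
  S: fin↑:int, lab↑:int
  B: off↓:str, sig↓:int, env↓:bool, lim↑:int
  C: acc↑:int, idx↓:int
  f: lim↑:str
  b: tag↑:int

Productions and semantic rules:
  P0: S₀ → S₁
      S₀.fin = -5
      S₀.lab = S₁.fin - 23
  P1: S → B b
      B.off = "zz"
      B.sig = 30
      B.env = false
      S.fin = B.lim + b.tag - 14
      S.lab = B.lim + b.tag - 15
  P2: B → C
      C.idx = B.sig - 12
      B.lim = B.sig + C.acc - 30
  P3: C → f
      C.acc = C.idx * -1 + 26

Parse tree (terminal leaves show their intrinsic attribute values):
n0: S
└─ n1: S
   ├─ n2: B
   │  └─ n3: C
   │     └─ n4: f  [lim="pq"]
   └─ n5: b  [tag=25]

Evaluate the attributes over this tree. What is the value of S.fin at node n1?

1. n2.off = "zz"  ["zz"]
2. n2.sig = 30  [30]
3. n2.env = false  [false]
4. n3.idx = 18  [B.sig - 12]
5. n4.lim = "pq"  [terminal]
6. n3.acc = 8  [C.idx * -1 + 26]
7. n2.lim = 8  [B.sig + C.acc - 30]
8. n5.tag = 25  [terminal]
9. n1.fin = 19  [B.lim + b.tag - 14]
10. n1.lab = 18  [B.lim + b.tag - 15]
11. n0.fin = -5  [-5]
12. n0.lab = -4  [S₁.fin - 23]

19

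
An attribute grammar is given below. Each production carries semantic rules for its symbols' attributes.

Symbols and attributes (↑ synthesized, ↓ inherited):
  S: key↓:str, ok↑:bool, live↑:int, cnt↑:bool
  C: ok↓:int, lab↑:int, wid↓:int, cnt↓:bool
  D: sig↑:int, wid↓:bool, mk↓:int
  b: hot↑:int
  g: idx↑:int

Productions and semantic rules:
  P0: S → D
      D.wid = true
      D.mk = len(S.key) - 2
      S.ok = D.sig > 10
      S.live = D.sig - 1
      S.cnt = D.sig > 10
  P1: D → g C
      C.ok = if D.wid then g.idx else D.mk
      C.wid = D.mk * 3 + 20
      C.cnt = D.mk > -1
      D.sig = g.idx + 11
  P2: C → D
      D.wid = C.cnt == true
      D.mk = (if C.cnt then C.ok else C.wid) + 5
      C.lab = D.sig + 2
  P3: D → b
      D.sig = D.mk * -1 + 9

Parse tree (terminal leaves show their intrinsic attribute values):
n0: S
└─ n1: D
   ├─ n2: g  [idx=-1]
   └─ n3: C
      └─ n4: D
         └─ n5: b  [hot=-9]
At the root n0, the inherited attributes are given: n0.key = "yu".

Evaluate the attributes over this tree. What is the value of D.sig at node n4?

1. n0.key = "yu"  [given at root]
2. n1.wid = true  [true]
3. n1.mk = 0  [len(S.key) - 2]
4. n2.idx = -1  [terminal]
5. n3.ok = -1  [if D.wid then g.idx else D.mk]
6. n3.wid = 20  [D.mk * 3 + 20]
7. n3.cnt = true  [D.mk > -1]
8. n4.wid = true  [C.cnt == true]
9. n4.mk = 4  [(if C.cnt then C.ok else C.wid) + 5]
10. n5.hot = -9  [terminal]
11. n4.sig = 5  [D.mk * -1 + 9]
12. n3.lab = 7  [D.sig + 2]
13. n1.sig = 10  [g.idx + 11]
14. n0.ok = false  [D.sig > 10]
15. n0.live = 9  [D.sig - 1]
16. n0.cnt = false  [D.sig > 10]

5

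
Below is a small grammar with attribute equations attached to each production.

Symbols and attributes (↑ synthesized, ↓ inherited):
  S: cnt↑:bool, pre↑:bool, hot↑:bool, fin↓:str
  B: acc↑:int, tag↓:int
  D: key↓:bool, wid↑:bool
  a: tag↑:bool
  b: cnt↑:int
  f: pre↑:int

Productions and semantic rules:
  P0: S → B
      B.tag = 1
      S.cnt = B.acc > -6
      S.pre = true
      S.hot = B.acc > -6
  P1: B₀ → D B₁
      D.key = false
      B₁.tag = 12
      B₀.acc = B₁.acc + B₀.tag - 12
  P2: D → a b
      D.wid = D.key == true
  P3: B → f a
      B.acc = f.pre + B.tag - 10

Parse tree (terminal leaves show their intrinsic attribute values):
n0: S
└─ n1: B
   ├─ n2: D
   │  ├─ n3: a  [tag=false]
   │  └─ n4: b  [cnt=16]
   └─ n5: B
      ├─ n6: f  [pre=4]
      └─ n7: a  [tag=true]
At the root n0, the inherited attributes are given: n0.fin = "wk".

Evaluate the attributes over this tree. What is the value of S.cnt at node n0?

1. n0.fin = "wk"  [given at root]
2. n1.tag = 1  [1]
3. n2.key = false  [false]
4. n3.tag = false  [terminal]
5. n4.cnt = 16  [terminal]
6. n2.wid = false  [D.key == true]
7. n5.tag = 12  [12]
8. n6.pre = 4  [terminal]
9. n7.tag = true  [terminal]
10. n5.acc = 6  [f.pre + B.tag - 10]
11. n1.acc = -5  [B₁.acc + B₀.tag - 12]
12. n0.cnt = true  [B.acc > -6]
13. n0.pre = true  [true]
14. n0.hot = true  [B.acc > -6]

true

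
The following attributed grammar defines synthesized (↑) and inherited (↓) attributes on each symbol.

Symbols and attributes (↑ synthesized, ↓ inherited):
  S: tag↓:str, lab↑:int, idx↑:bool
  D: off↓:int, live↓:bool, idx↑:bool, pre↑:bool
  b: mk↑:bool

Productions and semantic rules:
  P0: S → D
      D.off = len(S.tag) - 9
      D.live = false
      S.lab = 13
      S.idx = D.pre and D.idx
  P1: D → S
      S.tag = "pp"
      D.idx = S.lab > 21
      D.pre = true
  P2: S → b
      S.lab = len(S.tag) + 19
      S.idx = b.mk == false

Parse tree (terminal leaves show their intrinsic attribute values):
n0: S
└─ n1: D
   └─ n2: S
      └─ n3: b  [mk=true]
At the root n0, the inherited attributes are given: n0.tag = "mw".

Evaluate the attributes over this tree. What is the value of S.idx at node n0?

1. n0.tag = "mw"  [given at root]
2. n1.off = -7  [len(S.tag) - 9]
3. n1.live = false  [false]
4. n2.tag = "pp"  ["pp"]
5. n3.mk = true  [terminal]
6. n2.lab = 21  [len(S.tag) + 19]
7. n2.idx = false  [b.mk == false]
8. n1.idx = false  [S.lab > 21]
9. n1.pre = true  [true]
10. n0.lab = 13  [13]
11. n0.idx = false  [D.pre and D.idx]

false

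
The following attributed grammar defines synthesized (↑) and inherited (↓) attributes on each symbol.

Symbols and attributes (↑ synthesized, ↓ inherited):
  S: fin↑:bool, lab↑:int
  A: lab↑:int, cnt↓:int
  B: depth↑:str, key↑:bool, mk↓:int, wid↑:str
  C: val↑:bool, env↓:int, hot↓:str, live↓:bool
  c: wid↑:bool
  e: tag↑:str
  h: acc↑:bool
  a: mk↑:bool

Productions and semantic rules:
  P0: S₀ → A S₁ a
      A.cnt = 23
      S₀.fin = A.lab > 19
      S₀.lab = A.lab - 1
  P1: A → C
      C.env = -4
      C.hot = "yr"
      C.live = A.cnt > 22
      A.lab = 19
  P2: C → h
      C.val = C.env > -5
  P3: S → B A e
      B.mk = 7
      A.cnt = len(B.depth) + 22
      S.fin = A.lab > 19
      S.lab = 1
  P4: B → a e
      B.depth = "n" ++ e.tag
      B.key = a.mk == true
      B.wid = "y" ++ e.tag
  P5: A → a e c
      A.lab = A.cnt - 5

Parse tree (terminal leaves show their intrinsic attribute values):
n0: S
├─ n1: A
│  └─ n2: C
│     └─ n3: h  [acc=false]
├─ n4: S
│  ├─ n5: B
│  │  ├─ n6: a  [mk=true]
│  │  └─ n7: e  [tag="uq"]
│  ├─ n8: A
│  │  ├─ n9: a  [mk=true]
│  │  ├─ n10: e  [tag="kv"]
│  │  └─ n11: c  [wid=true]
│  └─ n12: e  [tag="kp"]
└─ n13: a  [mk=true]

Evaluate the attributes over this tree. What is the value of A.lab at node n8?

20

1. n1.cnt = 23  [23]
2. n2.env = -4  [-4]
3. n2.hot = "yr"  ["yr"]
4. n2.live = true  [A.cnt > 22]
5. n3.acc = false  [terminal]
6. n2.val = true  [C.env > -5]
7. n1.lab = 19  [19]
8. n5.mk = 7  [7]
9. n6.mk = true  [terminal]
10. n7.tag = "uq"  [terminal]
11. n5.depth = "nuq"  ["n" ++ e.tag]
12. n5.key = true  [a.mk == true]
13. n5.wid = "yuq"  ["y" ++ e.tag]
14. n8.cnt = 25  [len(B.depth) + 22]
15. n9.mk = true  [terminal]
16. n10.tag = "kv"  [terminal]
17. n11.wid = true  [terminal]
18. n8.lab = 20  [A.cnt - 5]
19. n12.tag = "kp"  [terminal]
20. n4.fin = true  [A.lab > 19]
21. n4.lab = 1  [1]
22. n13.mk = true  [terminal]
23. n0.fin = false  [A.lab > 19]
24. n0.lab = 18  [A.lab - 1]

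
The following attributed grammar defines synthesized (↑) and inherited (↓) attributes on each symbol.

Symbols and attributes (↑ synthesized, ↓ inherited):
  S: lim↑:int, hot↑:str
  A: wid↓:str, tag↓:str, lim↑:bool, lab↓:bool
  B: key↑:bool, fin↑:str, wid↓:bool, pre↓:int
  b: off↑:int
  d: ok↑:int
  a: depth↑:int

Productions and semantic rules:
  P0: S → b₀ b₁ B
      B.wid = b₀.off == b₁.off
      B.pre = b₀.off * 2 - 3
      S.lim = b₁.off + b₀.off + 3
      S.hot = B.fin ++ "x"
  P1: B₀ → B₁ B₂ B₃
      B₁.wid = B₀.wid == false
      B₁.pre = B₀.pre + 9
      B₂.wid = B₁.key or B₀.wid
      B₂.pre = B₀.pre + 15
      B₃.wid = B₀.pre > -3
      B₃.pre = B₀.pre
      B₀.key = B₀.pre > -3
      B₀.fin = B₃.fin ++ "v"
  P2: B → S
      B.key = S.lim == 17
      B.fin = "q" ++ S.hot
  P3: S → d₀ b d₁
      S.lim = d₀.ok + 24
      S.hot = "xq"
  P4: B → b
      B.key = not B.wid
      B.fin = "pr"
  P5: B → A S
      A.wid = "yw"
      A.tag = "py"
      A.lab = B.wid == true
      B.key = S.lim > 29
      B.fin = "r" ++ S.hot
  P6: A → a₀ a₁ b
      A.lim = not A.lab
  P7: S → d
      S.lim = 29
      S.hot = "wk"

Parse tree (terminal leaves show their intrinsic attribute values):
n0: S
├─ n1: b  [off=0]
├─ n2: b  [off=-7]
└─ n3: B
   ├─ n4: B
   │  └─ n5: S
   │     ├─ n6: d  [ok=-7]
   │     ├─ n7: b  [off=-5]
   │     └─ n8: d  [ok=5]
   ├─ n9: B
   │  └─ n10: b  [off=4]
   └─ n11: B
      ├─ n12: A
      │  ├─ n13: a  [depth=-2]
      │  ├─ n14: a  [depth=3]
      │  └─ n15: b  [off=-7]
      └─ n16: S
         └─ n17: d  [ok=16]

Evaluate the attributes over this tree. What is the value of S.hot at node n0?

1. n1.off = 0  [terminal]
2. n2.off = -7  [terminal]
3. n3.wid = false  [b₀.off == b₁.off]
4. n3.pre = -3  [b₀.off * 2 - 3]
5. n4.wid = true  [B₀.wid == false]
6. n4.pre = 6  [B₀.pre + 9]
7. n6.ok = -7  [terminal]
8. n7.off = -5  [terminal]
9. n8.ok = 5  [terminal]
10. n5.lim = 17  [d₀.ok + 24]
11. n5.hot = "xq"  ["xq"]
12. n4.key = true  [S.lim == 17]
13. n4.fin = "qxq"  ["q" ++ S.hot]
14. n9.wid = true  [B₁.key or B₀.wid]
15. n9.pre = 12  [B₀.pre + 15]
16. n10.off = 4  [terminal]
17. n9.key = false  [not B.wid]
18. n9.fin = "pr"  ["pr"]
19. n11.wid = false  [B₀.pre > -3]
20. n11.pre = -3  [B₀.pre]
21. n12.wid = "yw"  ["yw"]
22. n12.tag = "py"  ["py"]
23. n12.lab = false  [B.wid == true]
24. n13.depth = -2  [terminal]
25. n14.depth = 3  [terminal]
26. n15.off = -7  [terminal]
27. n12.lim = true  [not A.lab]
28. n17.ok = 16  [terminal]
29. n16.lim = 29  [29]
30. n16.hot = "wk"  ["wk"]
31. n11.key = false  [S.lim > 29]
32. n11.fin = "rwk"  ["r" ++ S.hot]
33. n3.key = false  [B₀.pre > -3]
34. n3.fin = "rwkv"  [B₃.fin ++ "v"]
35. n0.lim = -4  [b₁.off + b₀.off + 3]
36. n0.hot = "rwkvx"  [B.fin ++ "x"]

"rwkvx"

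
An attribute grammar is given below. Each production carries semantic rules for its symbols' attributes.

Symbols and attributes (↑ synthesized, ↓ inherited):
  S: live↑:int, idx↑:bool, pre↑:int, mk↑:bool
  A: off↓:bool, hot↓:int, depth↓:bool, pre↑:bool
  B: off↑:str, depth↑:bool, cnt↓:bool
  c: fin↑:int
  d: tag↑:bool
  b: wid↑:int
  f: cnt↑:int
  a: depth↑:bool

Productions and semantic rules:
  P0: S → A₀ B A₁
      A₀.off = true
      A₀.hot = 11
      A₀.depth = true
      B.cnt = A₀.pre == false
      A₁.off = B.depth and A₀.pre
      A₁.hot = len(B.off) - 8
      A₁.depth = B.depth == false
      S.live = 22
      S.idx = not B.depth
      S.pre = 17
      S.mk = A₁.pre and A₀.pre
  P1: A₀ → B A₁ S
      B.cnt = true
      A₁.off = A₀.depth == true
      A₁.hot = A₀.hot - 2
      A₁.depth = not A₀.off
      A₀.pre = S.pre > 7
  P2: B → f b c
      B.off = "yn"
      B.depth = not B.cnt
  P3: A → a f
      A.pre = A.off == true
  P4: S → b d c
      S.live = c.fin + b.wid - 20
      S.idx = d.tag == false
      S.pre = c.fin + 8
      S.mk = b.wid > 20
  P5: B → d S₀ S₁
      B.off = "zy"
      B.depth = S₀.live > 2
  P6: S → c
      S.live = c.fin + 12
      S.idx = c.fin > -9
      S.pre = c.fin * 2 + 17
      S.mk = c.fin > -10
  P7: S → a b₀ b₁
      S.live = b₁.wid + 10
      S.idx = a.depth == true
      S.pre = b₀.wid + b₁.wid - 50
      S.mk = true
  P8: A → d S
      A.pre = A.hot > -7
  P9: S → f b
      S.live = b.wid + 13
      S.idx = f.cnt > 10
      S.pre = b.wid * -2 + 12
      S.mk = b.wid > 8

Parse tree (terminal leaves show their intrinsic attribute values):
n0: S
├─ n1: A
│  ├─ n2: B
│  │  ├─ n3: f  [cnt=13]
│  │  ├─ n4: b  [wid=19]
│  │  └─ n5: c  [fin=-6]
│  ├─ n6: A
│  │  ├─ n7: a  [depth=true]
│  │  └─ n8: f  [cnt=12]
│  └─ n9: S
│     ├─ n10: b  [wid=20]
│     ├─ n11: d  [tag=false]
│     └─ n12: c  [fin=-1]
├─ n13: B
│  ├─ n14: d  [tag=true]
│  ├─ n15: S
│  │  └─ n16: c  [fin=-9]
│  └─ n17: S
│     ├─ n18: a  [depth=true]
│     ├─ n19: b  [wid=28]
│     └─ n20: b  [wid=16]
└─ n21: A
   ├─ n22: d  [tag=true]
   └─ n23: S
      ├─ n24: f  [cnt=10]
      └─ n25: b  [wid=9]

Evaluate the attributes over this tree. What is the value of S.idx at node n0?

false

1. n1.off = true  [true]
2. n1.hot = 11  [11]
3. n1.depth = true  [true]
4. n2.cnt = true  [true]
5. n3.cnt = 13  [terminal]
6. n4.wid = 19  [terminal]
7. n5.fin = -6  [terminal]
8. n2.off = "yn"  ["yn"]
9. n2.depth = false  [not B.cnt]
10. n6.off = true  [A₀.depth == true]
11. n6.hot = 9  [A₀.hot - 2]
12. n6.depth = false  [not A₀.off]
13. n7.depth = true  [terminal]
14. n8.cnt = 12  [terminal]
15. n6.pre = true  [A.off == true]
16. n10.wid = 20  [terminal]
17. n11.tag = false  [terminal]
18. n12.fin = -1  [terminal]
19. n9.live = -1  [c.fin + b.wid - 20]
20. n9.idx = true  [d.tag == false]
21. n9.pre = 7  [c.fin + 8]
22. n9.mk = false  [b.wid > 20]
23. n1.pre = false  [S.pre > 7]
24. n13.cnt = true  [A₀.pre == false]
25. n14.tag = true  [terminal]
26. n16.fin = -9  [terminal]
27. n15.live = 3  [c.fin + 12]
28. n15.idx = false  [c.fin > -9]
29. n15.pre = -1  [c.fin * 2 + 17]
30. n15.mk = true  [c.fin > -10]
31. n18.depth = true  [terminal]
32. n19.wid = 28  [terminal]
33. n20.wid = 16  [terminal]
34. n17.live = 26  [b₁.wid + 10]
35. n17.idx = true  [a.depth == true]
36. n17.pre = -6  [b₀.wid + b₁.wid - 50]
37. n17.mk = true  [true]
38. n13.off = "zy"  ["zy"]
39. n13.depth = true  [S₀.live > 2]
40. n21.off = false  [B.depth and A₀.pre]
41. n21.hot = -6  [len(B.off) - 8]
42. n21.depth = false  [B.depth == false]
43. n22.tag = true  [terminal]
44. n24.cnt = 10  [terminal]
45. n25.wid = 9  [terminal]
46. n23.live = 22  [b.wid + 13]
47. n23.idx = false  [f.cnt > 10]
48. n23.pre = -6  [b.wid * -2 + 12]
49. n23.mk = true  [b.wid > 8]
50. n21.pre = true  [A.hot > -7]
51. n0.live = 22  [22]
52. n0.idx = false  [not B.depth]
53. n0.pre = 17  [17]
54. n0.mk = false  [A₁.pre and A₀.pre]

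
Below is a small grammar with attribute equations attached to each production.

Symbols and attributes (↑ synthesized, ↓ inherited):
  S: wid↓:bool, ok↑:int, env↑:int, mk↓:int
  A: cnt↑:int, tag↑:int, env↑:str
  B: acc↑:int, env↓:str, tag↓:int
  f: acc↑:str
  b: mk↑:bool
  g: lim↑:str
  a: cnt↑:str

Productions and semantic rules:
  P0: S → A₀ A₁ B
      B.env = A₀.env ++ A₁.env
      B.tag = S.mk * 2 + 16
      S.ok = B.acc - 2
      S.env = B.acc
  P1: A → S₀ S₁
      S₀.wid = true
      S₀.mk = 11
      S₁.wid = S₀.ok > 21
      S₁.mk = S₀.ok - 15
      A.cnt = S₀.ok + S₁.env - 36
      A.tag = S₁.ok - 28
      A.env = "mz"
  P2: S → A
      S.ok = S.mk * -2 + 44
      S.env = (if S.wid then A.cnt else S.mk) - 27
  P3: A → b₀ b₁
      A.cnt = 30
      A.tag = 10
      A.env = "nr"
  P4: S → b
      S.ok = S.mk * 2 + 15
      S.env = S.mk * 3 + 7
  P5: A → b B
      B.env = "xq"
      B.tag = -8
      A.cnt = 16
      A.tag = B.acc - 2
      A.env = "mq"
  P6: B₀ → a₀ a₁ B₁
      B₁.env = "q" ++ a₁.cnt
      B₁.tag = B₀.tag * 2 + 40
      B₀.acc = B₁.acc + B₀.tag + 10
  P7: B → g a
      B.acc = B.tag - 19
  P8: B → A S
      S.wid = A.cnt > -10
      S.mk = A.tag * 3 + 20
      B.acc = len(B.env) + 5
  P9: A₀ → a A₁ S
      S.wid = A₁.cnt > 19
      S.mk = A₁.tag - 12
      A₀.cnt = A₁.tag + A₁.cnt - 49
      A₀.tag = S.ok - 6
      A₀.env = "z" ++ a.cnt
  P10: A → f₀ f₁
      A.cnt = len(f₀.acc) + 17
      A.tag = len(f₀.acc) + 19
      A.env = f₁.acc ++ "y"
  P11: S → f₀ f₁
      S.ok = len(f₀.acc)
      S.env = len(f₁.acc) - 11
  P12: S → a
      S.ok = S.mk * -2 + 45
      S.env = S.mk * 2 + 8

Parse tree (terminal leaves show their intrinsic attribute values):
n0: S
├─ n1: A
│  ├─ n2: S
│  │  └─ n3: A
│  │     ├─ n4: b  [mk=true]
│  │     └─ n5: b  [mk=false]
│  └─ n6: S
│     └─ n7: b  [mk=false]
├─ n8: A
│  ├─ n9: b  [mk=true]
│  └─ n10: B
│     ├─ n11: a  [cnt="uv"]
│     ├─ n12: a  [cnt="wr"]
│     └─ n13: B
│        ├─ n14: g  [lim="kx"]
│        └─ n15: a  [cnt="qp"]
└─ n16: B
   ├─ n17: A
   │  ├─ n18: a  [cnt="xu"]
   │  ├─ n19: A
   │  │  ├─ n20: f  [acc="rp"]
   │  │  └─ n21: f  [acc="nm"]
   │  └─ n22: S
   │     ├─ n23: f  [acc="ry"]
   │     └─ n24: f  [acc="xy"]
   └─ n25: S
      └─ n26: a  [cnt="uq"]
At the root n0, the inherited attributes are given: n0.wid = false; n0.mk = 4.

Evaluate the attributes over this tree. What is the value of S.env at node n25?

24

1. n0.wid = false  [given at root]
2. n0.mk = 4  [given at root]
3. n2.wid = true  [true]
4. n2.mk = 11  [11]
5. n4.mk = true  [terminal]
6. n5.mk = false  [terminal]
7. n3.cnt = 30  [30]
8. n3.tag = 10  [10]
9. n3.env = "nr"  ["nr"]
10. n2.ok = 22  [S.mk * -2 + 44]
11. n2.env = 3  [(if S.wid then A.cnt else S.mk) - 27]
12. n6.wid = true  [S₀.ok > 21]
13. n6.mk = 7  [S₀.ok - 15]
14. n7.mk = false  [terminal]
15. n6.ok = 29  [S.mk * 2 + 15]
16. n6.env = 28  [S.mk * 3 + 7]
17. n1.cnt = 14  [S₀.ok + S₁.env - 36]
18. n1.tag = 1  [S₁.ok - 28]
19. n1.env = "mz"  ["mz"]
20. n9.mk = true  [terminal]
21. n10.env = "xq"  ["xq"]
22. n10.tag = -8  [-8]
23. n11.cnt = "uv"  [terminal]
24. n12.cnt = "wr"  [terminal]
25. n13.env = "qwr"  ["q" ++ a₁.cnt]
26. n13.tag = 24  [B₀.tag * 2 + 40]
27. n14.lim = "kx"  [terminal]
28. n15.cnt = "qp"  [terminal]
29. n13.acc = 5  [B.tag - 19]
30. n10.acc = 7  [B₁.acc + B₀.tag + 10]
31. n8.cnt = 16  [16]
32. n8.tag = 5  [B.acc - 2]
33. n8.env = "mq"  ["mq"]
34. n16.env = "mzmq"  [A₀.env ++ A₁.env]
35. n16.tag = 24  [S.mk * 2 + 16]
36. n18.cnt = "xu"  [terminal]
37. n20.acc = "rp"  [terminal]
38. n21.acc = "nm"  [terminal]
39. n19.cnt = 19  [len(f₀.acc) + 17]
40. n19.tag = 21  [len(f₀.acc) + 19]
41. n19.env = "nmy"  [f₁.acc ++ "y"]
42. n22.wid = false  [A₁.cnt > 19]
43. n22.mk = 9  [A₁.tag - 12]
44. n23.acc = "ry"  [terminal]
45. n24.acc = "xy"  [terminal]
46. n22.ok = 2  [len(f₀.acc)]
47. n22.env = -9  [len(f₁.acc) - 11]
48. n17.cnt = -9  [A₁.tag + A₁.cnt - 49]
49. n17.tag = -4  [S.ok - 6]
50. n17.env = "zxu"  ["z" ++ a.cnt]
51. n25.wid = true  [A.cnt > -10]
52. n25.mk = 8  [A.tag * 3 + 20]
53. n26.cnt = "uq"  [terminal]
54. n25.ok = 29  [S.mk * -2 + 45]
55. n25.env = 24  [S.mk * 2 + 8]
56. n16.acc = 9  [len(B.env) + 5]
57. n0.ok = 7  [B.acc - 2]
58. n0.env = 9  [B.acc]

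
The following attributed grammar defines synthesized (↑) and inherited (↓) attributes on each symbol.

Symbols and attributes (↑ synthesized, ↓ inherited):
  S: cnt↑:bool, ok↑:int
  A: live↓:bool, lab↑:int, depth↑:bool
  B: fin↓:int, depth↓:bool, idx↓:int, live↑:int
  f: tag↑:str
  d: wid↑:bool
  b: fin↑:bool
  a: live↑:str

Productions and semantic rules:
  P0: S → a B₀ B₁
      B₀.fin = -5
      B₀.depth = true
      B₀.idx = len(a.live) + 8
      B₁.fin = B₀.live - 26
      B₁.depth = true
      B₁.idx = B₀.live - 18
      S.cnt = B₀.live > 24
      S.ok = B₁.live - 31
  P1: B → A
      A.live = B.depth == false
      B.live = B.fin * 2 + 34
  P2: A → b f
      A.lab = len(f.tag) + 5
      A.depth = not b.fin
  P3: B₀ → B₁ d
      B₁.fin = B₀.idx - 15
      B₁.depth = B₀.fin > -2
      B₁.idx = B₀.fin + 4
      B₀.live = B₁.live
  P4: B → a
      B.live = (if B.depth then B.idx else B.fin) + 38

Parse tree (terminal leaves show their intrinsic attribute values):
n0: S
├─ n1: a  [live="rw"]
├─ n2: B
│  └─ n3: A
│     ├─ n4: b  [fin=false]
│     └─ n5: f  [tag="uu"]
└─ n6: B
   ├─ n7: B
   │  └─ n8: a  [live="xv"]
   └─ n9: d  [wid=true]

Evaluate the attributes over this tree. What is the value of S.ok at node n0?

1. n1.live = "rw"  [terminal]
2. n2.fin = -5  [-5]
3. n2.depth = true  [true]
4. n2.idx = 10  [len(a.live) + 8]
5. n3.live = false  [B.depth == false]
6. n4.fin = false  [terminal]
7. n5.tag = "uu"  [terminal]
8. n3.lab = 7  [len(f.tag) + 5]
9. n3.depth = true  [not b.fin]
10. n2.live = 24  [B.fin * 2 + 34]
11. n6.fin = -2  [B₀.live - 26]
12. n6.depth = true  [true]
13. n6.idx = 6  [B₀.live - 18]
14. n7.fin = -9  [B₀.idx - 15]
15. n7.depth = false  [B₀.fin > -2]
16. n7.idx = 2  [B₀.fin + 4]
17. n8.live = "xv"  [terminal]
18. n7.live = 29  [(if B.depth then B.idx else B.fin) + 38]
19. n9.wid = true  [terminal]
20. n6.live = 29  [B₁.live]
21. n0.cnt = false  [B₀.live > 24]
22. n0.ok = -2  [B₁.live - 31]

-2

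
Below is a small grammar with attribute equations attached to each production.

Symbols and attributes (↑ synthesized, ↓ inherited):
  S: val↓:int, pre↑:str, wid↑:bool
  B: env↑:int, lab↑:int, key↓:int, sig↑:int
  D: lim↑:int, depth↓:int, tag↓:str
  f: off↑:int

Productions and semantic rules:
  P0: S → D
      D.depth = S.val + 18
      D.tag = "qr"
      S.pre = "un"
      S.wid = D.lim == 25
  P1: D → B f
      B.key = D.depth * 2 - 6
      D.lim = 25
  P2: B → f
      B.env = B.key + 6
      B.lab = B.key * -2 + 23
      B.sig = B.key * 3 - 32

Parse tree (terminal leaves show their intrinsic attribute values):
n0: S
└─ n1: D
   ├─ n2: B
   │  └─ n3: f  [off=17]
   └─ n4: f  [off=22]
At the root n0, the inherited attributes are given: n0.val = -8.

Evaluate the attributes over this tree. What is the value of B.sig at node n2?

10

1. n0.val = -8  [given at root]
2. n1.depth = 10  [S.val + 18]
3. n1.tag = "qr"  ["qr"]
4. n2.key = 14  [D.depth * 2 - 6]
5. n3.off = 17  [terminal]
6. n2.env = 20  [B.key + 6]
7. n2.lab = -5  [B.key * -2 + 23]
8. n2.sig = 10  [B.key * 3 - 32]
9. n4.off = 22  [terminal]
10. n1.lim = 25  [25]
11. n0.pre = "un"  ["un"]
12. n0.wid = true  [D.lim == 25]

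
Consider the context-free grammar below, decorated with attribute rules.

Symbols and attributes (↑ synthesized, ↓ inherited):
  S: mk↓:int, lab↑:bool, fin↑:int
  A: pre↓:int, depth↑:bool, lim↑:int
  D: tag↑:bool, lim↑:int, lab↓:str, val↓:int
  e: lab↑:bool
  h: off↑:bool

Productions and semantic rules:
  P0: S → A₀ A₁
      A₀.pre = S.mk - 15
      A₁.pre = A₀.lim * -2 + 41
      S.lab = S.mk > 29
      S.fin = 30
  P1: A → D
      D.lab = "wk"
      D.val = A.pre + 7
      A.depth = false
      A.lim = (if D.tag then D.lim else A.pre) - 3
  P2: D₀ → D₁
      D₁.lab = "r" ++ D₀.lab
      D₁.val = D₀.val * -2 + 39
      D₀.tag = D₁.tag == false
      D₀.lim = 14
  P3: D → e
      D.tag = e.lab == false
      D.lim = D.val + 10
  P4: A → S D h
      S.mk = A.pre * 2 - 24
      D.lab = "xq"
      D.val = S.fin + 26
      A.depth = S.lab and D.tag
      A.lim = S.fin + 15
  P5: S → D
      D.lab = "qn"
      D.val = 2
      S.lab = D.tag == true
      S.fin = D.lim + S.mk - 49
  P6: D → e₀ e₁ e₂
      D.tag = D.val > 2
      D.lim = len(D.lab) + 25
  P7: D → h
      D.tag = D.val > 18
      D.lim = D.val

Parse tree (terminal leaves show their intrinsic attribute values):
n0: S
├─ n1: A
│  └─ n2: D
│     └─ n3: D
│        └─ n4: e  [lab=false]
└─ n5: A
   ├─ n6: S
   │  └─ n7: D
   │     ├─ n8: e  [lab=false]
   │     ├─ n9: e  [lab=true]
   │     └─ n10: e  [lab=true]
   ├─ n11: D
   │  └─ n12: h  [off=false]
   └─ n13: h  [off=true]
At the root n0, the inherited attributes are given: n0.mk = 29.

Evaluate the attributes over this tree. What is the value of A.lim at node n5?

7

1. n0.mk = 29  [given at root]
2. n1.pre = 14  [S.mk - 15]
3. n2.lab = "wk"  ["wk"]
4. n2.val = 21  [A.pre + 7]
5. n3.lab = "rwk"  ["r" ++ D₀.lab]
6. n3.val = -3  [D₀.val * -2 + 39]
7. n4.lab = false  [terminal]
8. n3.tag = true  [e.lab == false]
9. n3.lim = 7  [D.val + 10]
10. n2.tag = false  [D₁.tag == false]
11. n2.lim = 14  [14]
12. n1.depth = false  [false]
13. n1.lim = 11  [(if D.tag then D.lim else A.pre) - 3]
14. n5.pre = 19  [A₀.lim * -2 + 41]
15. n6.mk = 14  [A.pre * 2 - 24]
16. n7.lab = "qn"  ["qn"]
17. n7.val = 2  [2]
18. n8.lab = false  [terminal]
19. n9.lab = true  [terminal]
20. n10.lab = true  [terminal]
21. n7.tag = false  [D.val > 2]
22. n7.lim = 27  [len(D.lab) + 25]
23. n6.lab = false  [D.tag == true]
24. n6.fin = -8  [D.lim + S.mk - 49]
25. n11.lab = "xq"  ["xq"]
26. n11.val = 18  [S.fin + 26]
27. n12.off = false  [terminal]
28. n11.tag = false  [D.val > 18]
29. n11.lim = 18  [D.val]
30. n13.off = true  [terminal]
31. n5.depth = false  [S.lab and D.tag]
32. n5.lim = 7  [S.fin + 15]
33. n0.lab = false  [S.mk > 29]
34. n0.fin = 30  [30]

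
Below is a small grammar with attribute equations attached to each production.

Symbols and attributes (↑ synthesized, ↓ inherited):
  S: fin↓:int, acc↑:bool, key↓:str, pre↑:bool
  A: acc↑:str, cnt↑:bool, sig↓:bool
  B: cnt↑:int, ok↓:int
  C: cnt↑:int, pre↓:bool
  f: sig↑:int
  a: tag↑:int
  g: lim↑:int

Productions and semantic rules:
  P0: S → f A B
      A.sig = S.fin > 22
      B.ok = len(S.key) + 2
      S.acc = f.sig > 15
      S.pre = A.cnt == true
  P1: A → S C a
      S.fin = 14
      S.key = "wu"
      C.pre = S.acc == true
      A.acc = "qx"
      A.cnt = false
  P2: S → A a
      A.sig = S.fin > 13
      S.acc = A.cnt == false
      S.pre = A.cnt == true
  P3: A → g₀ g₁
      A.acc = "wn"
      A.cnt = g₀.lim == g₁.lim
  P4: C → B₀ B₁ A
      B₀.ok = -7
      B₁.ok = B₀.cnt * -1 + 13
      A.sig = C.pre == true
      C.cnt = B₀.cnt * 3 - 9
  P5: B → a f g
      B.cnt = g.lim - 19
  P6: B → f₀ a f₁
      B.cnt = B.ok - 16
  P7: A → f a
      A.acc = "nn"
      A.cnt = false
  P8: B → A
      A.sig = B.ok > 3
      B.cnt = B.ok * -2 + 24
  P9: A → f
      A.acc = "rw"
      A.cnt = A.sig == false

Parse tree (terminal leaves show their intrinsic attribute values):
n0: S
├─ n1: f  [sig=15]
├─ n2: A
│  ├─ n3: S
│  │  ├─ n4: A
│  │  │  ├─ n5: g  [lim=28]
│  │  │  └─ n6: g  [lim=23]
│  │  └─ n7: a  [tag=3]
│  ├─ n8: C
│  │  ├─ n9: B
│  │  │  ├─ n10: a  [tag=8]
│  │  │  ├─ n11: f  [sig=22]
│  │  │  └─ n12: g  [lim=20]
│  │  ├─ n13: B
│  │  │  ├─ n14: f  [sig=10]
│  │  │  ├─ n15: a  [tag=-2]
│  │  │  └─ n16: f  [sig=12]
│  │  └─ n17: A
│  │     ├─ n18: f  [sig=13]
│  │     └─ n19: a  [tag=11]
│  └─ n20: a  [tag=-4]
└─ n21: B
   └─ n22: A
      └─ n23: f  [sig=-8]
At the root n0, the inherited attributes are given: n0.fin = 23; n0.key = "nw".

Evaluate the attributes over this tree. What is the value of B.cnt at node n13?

1. n0.fin = 23  [given at root]
2. n0.key = "nw"  [given at root]
3. n1.sig = 15  [terminal]
4. n2.sig = true  [S.fin > 22]
5. n3.fin = 14  [14]
6. n3.key = "wu"  ["wu"]
7. n4.sig = true  [S.fin > 13]
8. n5.lim = 28  [terminal]
9. n6.lim = 23  [terminal]
10. n4.acc = "wn"  ["wn"]
11. n4.cnt = false  [g₀.lim == g₁.lim]
12. n7.tag = 3  [terminal]
13. n3.acc = true  [A.cnt == false]
14. n3.pre = false  [A.cnt == true]
15. n8.pre = true  [S.acc == true]
16. n9.ok = -7  [-7]
17. n10.tag = 8  [terminal]
18. n11.sig = 22  [terminal]
19. n12.lim = 20  [terminal]
20. n9.cnt = 1  [g.lim - 19]
21. n13.ok = 12  [B₀.cnt * -1 + 13]
22. n14.sig = 10  [terminal]
23. n15.tag = -2  [terminal]
24. n16.sig = 12  [terminal]
25. n13.cnt = -4  [B.ok - 16]
26. n17.sig = true  [C.pre == true]
27. n18.sig = 13  [terminal]
28. n19.tag = 11  [terminal]
29. n17.acc = "nn"  ["nn"]
30. n17.cnt = false  [false]
31. n8.cnt = -6  [B₀.cnt * 3 - 9]
32. n20.tag = -4  [terminal]
33. n2.acc = "qx"  ["qx"]
34. n2.cnt = false  [false]
35. n21.ok = 4  [len(S.key) + 2]
36. n22.sig = true  [B.ok > 3]
37. n23.sig = -8  [terminal]
38. n22.acc = "rw"  ["rw"]
39. n22.cnt = false  [A.sig == false]
40. n21.cnt = 16  [B.ok * -2 + 24]
41. n0.acc = false  [f.sig > 15]
42. n0.pre = false  [A.cnt == true]

-4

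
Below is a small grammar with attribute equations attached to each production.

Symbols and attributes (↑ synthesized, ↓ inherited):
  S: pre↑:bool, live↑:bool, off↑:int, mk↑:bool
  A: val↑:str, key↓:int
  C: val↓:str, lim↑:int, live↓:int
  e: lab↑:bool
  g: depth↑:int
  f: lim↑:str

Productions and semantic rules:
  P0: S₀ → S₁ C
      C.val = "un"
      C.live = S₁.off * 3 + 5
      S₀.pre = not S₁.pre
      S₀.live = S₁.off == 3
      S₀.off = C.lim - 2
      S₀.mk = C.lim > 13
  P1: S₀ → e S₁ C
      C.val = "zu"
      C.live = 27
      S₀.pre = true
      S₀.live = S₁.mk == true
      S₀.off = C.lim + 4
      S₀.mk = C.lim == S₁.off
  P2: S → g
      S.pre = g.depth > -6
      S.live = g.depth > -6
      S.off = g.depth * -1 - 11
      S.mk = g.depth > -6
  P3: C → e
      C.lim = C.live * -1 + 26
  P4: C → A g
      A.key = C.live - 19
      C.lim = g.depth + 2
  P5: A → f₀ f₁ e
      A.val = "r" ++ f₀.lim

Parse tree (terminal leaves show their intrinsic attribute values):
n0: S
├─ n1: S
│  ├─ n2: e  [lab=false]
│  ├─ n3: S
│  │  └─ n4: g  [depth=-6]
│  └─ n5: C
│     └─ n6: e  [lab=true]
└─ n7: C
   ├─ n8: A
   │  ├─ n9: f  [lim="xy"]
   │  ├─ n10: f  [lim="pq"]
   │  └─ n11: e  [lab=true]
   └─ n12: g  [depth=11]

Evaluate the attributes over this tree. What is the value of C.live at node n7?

14

1. n2.lab = false  [terminal]
2. n4.depth = -6  [terminal]
3. n3.pre = false  [g.depth > -6]
4. n3.live = false  [g.depth > -6]
5. n3.off = -5  [g.depth * -1 - 11]
6. n3.mk = false  [g.depth > -6]
7. n5.val = "zu"  ["zu"]
8. n5.live = 27  [27]
9. n6.lab = true  [terminal]
10. n5.lim = -1  [C.live * -1 + 26]
11. n1.pre = true  [true]
12. n1.live = false  [S₁.mk == true]
13. n1.off = 3  [C.lim + 4]
14. n1.mk = false  [C.lim == S₁.off]
15. n7.val = "un"  ["un"]
16. n7.live = 14  [S₁.off * 3 + 5]
17. n8.key = -5  [C.live - 19]
18. n9.lim = "xy"  [terminal]
19. n10.lim = "pq"  [terminal]
20. n11.lab = true  [terminal]
21. n8.val = "rxy"  ["r" ++ f₀.lim]
22. n12.depth = 11  [terminal]
23. n7.lim = 13  [g.depth + 2]
24. n0.pre = false  [not S₁.pre]
25. n0.live = true  [S₁.off == 3]
26. n0.off = 11  [C.lim - 2]
27. n0.mk = false  [C.lim > 13]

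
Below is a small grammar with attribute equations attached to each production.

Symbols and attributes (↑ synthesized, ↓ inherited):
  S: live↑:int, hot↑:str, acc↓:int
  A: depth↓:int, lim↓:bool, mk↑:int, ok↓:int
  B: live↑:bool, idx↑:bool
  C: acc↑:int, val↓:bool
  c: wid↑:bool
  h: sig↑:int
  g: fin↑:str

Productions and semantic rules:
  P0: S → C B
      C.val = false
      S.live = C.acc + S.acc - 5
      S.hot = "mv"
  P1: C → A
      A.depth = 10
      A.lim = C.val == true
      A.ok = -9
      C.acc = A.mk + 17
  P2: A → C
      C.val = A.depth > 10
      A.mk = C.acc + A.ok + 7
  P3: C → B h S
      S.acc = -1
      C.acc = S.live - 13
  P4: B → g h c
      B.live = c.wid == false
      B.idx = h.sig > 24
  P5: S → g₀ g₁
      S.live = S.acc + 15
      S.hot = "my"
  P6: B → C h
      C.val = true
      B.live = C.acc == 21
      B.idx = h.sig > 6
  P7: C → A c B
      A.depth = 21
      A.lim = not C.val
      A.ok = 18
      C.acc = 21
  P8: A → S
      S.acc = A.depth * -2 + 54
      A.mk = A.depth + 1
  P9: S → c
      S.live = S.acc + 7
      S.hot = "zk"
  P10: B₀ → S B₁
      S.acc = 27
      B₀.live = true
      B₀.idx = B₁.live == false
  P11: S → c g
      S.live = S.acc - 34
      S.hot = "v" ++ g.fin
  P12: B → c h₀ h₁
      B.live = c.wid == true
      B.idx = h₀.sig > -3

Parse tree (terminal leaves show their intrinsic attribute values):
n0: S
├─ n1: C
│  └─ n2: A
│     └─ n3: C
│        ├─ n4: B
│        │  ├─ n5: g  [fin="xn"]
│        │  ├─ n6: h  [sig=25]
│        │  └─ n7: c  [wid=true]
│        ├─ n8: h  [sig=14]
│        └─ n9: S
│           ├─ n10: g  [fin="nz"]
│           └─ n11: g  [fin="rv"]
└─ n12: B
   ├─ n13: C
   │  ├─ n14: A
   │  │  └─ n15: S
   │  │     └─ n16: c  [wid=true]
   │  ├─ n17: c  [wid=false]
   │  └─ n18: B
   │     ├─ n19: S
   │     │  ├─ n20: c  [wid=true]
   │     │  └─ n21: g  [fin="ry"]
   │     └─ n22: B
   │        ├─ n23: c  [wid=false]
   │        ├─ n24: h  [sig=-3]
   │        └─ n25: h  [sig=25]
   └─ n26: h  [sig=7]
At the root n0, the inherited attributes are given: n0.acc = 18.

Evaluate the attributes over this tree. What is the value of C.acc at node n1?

1. n0.acc = 18  [given at root]
2. n1.val = false  [false]
3. n2.depth = 10  [10]
4. n2.lim = false  [C.val == true]
5. n2.ok = -9  [-9]
6. n3.val = false  [A.depth > 10]
7. n5.fin = "xn"  [terminal]
8. n6.sig = 25  [terminal]
9. n7.wid = true  [terminal]
10. n4.live = false  [c.wid == false]
11. n4.idx = true  [h.sig > 24]
12. n8.sig = 14  [terminal]
13. n9.acc = -1  [-1]
14. n10.fin = "nz"  [terminal]
15. n11.fin = "rv"  [terminal]
16. n9.live = 14  [S.acc + 15]
17. n9.hot = "my"  ["my"]
18. n3.acc = 1  [S.live - 13]
19. n2.mk = -1  [C.acc + A.ok + 7]
20. n1.acc = 16  [A.mk + 17]
21. n13.val = true  [true]
22. n14.depth = 21  [21]
23. n14.lim = false  [not C.val]
24. n14.ok = 18  [18]
25. n15.acc = 12  [A.depth * -2 + 54]
26. n16.wid = true  [terminal]
27. n15.live = 19  [S.acc + 7]
28. n15.hot = "zk"  ["zk"]
29. n14.mk = 22  [A.depth + 1]
30. n17.wid = false  [terminal]
31. n19.acc = 27  [27]
32. n20.wid = true  [terminal]
33. n21.fin = "ry"  [terminal]
34. n19.live = -7  [S.acc - 34]
35. n19.hot = "vry"  ["v" ++ g.fin]
36. n23.wid = false  [terminal]
37. n24.sig = -3  [terminal]
38. n25.sig = 25  [terminal]
39. n22.live = false  [c.wid == true]
40. n22.idx = false  [h₀.sig > -3]
41. n18.live = true  [true]
42. n18.idx = true  [B₁.live == false]
43. n13.acc = 21  [21]
44. n26.sig = 7  [terminal]
45. n12.live = true  [C.acc == 21]
46. n12.idx = true  [h.sig > 6]
47. n0.live = 29  [C.acc + S.acc - 5]
48. n0.hot = "mv"  ["mv"]

16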